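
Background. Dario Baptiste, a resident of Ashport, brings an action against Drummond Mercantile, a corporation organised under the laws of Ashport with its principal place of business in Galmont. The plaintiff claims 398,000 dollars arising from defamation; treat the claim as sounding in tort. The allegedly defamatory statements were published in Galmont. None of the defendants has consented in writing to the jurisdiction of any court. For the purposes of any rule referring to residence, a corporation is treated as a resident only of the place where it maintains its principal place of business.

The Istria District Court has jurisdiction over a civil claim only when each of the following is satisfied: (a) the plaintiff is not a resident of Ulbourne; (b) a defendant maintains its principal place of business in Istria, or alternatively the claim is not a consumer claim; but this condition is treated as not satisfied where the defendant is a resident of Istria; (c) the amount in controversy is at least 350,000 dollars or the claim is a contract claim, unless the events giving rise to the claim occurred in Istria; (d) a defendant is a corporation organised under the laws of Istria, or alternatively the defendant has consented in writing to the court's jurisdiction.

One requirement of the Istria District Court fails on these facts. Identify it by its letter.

(d)

The Istria District Court:
  (a) The plaintiff resides in Ashport, which is not Ulbourne. Satisfied.
  (b) The claim is a tort claim, not a consumer claim — that alternative is enough. The carve-out does not apply: the defendant resides in Galmont, not Istria. Met.
  (c) The amount in controversy is $398,000, which meets the 350,000 dollars floor, so one alternative holds. Condition met.
  (d) The corporate defendant(s) are organised in Ashport, not Istria; no such written consent has been filed — none of the alternatives is met. Not met.
Only condition (d) fails.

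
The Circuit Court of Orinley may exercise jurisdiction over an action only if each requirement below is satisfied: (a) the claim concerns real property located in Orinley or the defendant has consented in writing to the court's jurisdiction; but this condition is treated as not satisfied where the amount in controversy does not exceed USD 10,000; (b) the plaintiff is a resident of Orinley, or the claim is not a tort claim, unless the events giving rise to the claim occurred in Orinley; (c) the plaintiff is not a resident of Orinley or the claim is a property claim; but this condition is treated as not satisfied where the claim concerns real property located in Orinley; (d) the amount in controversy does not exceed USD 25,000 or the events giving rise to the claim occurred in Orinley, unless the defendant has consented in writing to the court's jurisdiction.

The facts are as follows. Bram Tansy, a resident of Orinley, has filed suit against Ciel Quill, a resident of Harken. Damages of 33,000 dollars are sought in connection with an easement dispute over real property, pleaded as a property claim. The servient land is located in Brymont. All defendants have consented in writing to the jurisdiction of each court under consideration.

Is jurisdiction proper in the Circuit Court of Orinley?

The Circuit Court of Orinley:
  (a) Every defendant has filed written consent, which satisfies one of the alternatives. The exception is not triggered, since the amount in controversy is 33,000 dollars, above the $10,000 ceiling. Condition met.
  (b) The plaintiff resides in Orinley, so this disjunct is met. Satisfied.
  (c) The claim is a property claim — that alternative is enough. And the carve-out is inapplicable — the property lies in Brymont, not Orinley. Met.
  (d) The amount in controversy is 33,000 dollars, above the 25,000 dollars ceiling; the operative events occurred in Brymont, not Orinley — none of the alternatives is met. However, every defendant has filed written consent, so the 'unless' proviso supplies this condition. Condition met.
  → All conditions met; jurisdiction exists.

Yes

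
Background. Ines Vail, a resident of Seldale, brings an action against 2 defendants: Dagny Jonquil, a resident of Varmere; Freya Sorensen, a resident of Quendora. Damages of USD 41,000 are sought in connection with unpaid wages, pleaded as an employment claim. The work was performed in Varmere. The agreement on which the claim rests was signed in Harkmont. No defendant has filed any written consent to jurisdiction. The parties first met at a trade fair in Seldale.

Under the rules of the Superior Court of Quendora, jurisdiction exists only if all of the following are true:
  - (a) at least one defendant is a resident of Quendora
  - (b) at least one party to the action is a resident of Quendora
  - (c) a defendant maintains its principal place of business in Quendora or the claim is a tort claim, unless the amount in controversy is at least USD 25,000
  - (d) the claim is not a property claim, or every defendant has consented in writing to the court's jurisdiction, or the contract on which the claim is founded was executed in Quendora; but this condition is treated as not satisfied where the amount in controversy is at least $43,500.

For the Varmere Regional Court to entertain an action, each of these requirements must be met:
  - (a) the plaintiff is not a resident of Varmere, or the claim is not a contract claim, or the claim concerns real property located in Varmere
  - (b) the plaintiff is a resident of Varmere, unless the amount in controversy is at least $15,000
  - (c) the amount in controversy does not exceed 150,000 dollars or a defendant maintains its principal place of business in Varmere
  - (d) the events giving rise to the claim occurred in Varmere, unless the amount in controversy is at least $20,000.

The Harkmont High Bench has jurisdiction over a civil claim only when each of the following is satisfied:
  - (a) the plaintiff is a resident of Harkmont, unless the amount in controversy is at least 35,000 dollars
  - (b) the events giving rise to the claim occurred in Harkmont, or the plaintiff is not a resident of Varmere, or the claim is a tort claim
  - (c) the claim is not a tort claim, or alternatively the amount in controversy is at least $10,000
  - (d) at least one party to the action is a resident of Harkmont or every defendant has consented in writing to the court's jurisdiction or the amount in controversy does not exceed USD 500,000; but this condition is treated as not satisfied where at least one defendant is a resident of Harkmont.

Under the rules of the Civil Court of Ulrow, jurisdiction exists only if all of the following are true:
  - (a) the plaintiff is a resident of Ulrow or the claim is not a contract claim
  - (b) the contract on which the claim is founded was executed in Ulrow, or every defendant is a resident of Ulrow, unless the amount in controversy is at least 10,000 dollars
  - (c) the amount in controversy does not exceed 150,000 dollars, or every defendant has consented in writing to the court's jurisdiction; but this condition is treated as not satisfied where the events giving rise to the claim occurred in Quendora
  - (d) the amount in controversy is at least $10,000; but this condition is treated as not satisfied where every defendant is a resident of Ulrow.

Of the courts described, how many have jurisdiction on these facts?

4

The Superior Court of Quendora:
  (a) Freya Sorensen resides in Quendora. Satisfied.
  (b) Freya Sorensen resides in Quendora. Met.
  (c) No defendant is a corporation; the claim is an employment claim, not a tort claim — every alternative fails. The proviso rescues it, though: the amount in controversy is USD 41,000, which meets the $25,000 floor. Condition met.
  (d) The claim is an employment claim, not a property claim, which satisfies one of the alternatives. And the carve-out is inapplicable — the amount in controversy is USD 41,000, below the $43,500 floor. Satisfied.
  → Every requirement is satisfied — jurisdiction.
The Varmere Regional Court:
  (a) The plaintiff resides in Seldale, which is not Varmere, so one alternative holds. Condition met.
  (b) The plaintiff resides in Seldale, not Varmere. The proviso rescues it, though: the amount in controversy is USD 41,000, which meets the $15,000 floor. Satisfied.
  (c) The amount in controversy is USD 41,000, within the USD 150,000 ceiling, so this disjunct is met. Satisfied.
  (d) The operative events occurred in Varmere. Satisfied.
  → The court has jurisdiction.
The Harkmont High Bench:
  (a) The plaintiff resides in Seldale, not Harkmont. But the amount in controversy is USD 41,000, which meets the 35,000 dollars floor, and the 'unless' clause therefore excuses the requirement. Condition met.
  (b) The plaintiff resides in Seldale, which is not Varmere, so this disjunct is met. Condition met.
  (c) The claim is an employment claim, not a tort claim, so this disjunct is met. Condition met.
  (d) The amount in controversy is USD 41,000, within the USD 500,000 ceiling, so one alternative holds. The exception is not triggered, since no defendant resides in Harkmont (they reside in Varmere, Quendora). Condition met.
  → The court has jurisdiction.
The Civil Court of Ulrow:
  (a) The claim is an employment claim, not a contract claim — that alternative is enough. Condition met.
  (b) The contract was executed in Harkmont, not Ulrow; the defendants reside as follows — Dagny Jonquil in Varmere, Freya Sorensen in Quendora — not all in Ulrow — no alternative holds. But the amount in controversy is 41,000 dollars, which meets the USD 10,000 floor, and the 'unless' clause therefore excuses the requirement. Satisfied.
  (c) The amount in controversy is 41,000 dollars, within the 150,000 dollars ceiling, so one alternative holds. The exception is not triggered, since the operative events occurred in Varmere, not Quendora. Satisfied.
  (d) The amount in controversy is 41,000 dollars, which meets the $10,000 floor. The exception is not triggered, since the defendants reside as follows — Dagny Jonquil in Varmere, Freya Sorensen in Quendora — not all in Ulrow. Condition met.
  → Every requirement is satisfied — jurisdiction.
Courts with jurisdiction: the Superior Court of Quendora, the Varmere Regional Court, the Harkmont High Bench, the Civil Court of Ulrow — 4 in total.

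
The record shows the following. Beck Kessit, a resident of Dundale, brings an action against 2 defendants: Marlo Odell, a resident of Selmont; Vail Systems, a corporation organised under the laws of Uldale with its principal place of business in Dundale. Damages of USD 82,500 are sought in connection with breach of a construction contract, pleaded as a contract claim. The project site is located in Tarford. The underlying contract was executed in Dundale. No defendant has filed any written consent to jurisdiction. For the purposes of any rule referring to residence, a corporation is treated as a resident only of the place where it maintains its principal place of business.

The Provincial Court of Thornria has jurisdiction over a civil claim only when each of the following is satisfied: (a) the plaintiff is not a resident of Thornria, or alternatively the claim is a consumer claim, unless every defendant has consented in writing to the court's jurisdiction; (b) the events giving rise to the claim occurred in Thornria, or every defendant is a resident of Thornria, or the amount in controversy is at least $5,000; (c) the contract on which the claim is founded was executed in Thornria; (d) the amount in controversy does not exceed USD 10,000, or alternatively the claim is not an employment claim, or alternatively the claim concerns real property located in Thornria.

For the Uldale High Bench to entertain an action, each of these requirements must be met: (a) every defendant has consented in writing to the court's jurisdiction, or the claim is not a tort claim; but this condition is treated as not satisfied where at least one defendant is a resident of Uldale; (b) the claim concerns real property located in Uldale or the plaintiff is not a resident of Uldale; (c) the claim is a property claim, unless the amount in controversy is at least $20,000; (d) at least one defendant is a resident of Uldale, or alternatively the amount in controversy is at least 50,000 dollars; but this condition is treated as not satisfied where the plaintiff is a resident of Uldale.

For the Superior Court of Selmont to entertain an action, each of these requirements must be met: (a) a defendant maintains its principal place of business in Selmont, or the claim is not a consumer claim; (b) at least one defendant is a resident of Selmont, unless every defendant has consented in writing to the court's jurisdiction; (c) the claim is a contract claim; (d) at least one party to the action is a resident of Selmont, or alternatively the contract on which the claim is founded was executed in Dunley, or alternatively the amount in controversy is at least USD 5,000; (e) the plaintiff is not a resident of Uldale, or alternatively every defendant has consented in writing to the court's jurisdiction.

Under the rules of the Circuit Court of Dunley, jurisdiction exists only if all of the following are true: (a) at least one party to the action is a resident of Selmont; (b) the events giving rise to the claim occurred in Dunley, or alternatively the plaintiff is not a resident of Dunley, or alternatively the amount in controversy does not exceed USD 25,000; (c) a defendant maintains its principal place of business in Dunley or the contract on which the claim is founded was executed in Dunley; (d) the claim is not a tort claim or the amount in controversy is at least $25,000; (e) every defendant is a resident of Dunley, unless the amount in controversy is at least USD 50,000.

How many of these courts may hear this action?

2

The Provincial Court of Thornria:
  (a) The plaintiff resides in Dundale, which is not Thornria, so this disjunct is met. Satisfied.
  (b) The amount in controversy is USD 82,500, which meets the $5,000 floor, which satisfies one of the alternatives. Condition met.
  (c) The contract was executed in Dundale, not Thornria. Fails.
  (d) The claim is a contract claim, not an employment claim, which satisfies one of the alternatives. Met.
  → No jurisdiction.
The Uldale High Bench:
  (a) The claim is a contract claim, not a tort claim, which satisfies one of the alternatives. The carve-out does not apply: no defendant resides in Uldale (they reside in Selmont, Dundale). Condition met.
  (b) The plaintiff resides in Dundale, which is not Uldale, so one alternative holds. Met.
  (c) The claim is a contract claim, not a property claim. But the amount in controversy is $82,500, which meets the $20,000 floor, and the 'unless' clause therefore excuses the requirement. Condition met.
  (d) The amount in controversy is USD 82,500, which meets the 50,000 dollars floor — that alternative is enough. The carve-out does not apply: the plaintiff resides in Dundale, not Uldale. Met.
  → Jurisdiction lies.
The Superior Court of Selmont:
  (a) The claim is a contract claim, not a consumer claim, so this disjunct is met. Met.
  (b) Marlo Odell resides in Selmont. Condition met.
  (c) The claim is a contract claim. Satisfied.
  (d) Marlo Odell resides in Selmont — that alternative is enough. Satisfied.
  (e) The plaintiff resides in Dundale, which is not Uldale — that alternative is enough. Condition met.
  → All conditions met; jurisdiction exists.
The Circuit Court of Dunley:
  (a) Marlo Odell resides in Selmont. Condition met.
  (b) The plaintiff resides in Dundale, which is not Dunley, so this disjunct is met. Condition met.
  (c) The corporate defendant(s) have their principal place of business in Dundale, not Dunley; the contract was executed in Dundale, not Dunley — every alternative fails. Fails.
  (d) The claim is a contract claim, not a tort claim — that alternative is enough. Met.
  (e) The defendants reside as follows — Marlo Odell in Selmont, Vail Systems in Dundale — not all in Dunley. But the amount in controversy is 82,500 dollars, which meets the $50,000 floor, and the 'unless' clause therefore excuses the requirement. Condition met.
  → The court lacks jurisdiction.
Courts with jurisdiction: the Uldale High Bench, the Superior Court of Selmont — 2 in total.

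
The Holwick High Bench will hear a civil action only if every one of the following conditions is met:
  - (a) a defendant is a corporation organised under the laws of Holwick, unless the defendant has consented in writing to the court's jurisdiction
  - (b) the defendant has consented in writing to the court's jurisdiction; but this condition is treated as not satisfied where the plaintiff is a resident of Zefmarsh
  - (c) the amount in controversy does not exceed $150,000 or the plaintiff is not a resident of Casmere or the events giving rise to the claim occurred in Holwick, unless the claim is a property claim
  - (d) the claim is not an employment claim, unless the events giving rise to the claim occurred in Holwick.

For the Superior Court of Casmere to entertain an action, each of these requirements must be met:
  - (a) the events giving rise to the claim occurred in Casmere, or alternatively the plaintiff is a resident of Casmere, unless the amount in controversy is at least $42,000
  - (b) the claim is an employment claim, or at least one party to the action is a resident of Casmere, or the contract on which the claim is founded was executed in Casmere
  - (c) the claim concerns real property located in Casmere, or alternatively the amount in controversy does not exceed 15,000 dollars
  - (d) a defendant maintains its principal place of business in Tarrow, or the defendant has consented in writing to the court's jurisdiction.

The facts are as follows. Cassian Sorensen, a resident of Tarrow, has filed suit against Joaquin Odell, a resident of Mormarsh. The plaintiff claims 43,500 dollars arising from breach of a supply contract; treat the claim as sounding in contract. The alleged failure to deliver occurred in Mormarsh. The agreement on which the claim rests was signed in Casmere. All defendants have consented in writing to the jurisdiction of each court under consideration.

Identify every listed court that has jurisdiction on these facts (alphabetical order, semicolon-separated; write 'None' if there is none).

The Holwick High Bench:
  (a) No defendant is a corporation. The proviso rescues it, though: every defendant has filed written consent. Condition met.
  (b) Every defendant has filed written consent. And the carve-out is inapplicable — the plaintiff resides in Tarrow, not Zefmarsh. Condition met.
  (c) The amount in controversy is 43,500 dollars, within the 150,000 dollars ceiling, which satisfies one of the alternatives. Condition met.
  (d) The claim is a contract claim, not an employment claim. Condition met.
  → Jurisdiction lies.
The Superior Court of Casmere:
  (a) The operative events occurred in Mormarsh, not Casmere; the plaintiff resides in Tarrow, not Casmere — every alternative fails. However, the amount in controversy is 43,500 dollars, which meets the USD 42,000 floor, so the 'unless' proviso supplies this condition. Met.
  (b) The contract was executed in Casmere, which satisfies one of the alternatives. Satisfied.
  (c) The claim does not concern real property; the amount in controversy is USD 43,500, above the $15,000 ceiling — every alternative fails. Fails.
  (d) Every defendant has filed written consent, so this disjunct is met. Satisfied.
  → At least one condition fails; no jurisdiction.

the Holwick High Bench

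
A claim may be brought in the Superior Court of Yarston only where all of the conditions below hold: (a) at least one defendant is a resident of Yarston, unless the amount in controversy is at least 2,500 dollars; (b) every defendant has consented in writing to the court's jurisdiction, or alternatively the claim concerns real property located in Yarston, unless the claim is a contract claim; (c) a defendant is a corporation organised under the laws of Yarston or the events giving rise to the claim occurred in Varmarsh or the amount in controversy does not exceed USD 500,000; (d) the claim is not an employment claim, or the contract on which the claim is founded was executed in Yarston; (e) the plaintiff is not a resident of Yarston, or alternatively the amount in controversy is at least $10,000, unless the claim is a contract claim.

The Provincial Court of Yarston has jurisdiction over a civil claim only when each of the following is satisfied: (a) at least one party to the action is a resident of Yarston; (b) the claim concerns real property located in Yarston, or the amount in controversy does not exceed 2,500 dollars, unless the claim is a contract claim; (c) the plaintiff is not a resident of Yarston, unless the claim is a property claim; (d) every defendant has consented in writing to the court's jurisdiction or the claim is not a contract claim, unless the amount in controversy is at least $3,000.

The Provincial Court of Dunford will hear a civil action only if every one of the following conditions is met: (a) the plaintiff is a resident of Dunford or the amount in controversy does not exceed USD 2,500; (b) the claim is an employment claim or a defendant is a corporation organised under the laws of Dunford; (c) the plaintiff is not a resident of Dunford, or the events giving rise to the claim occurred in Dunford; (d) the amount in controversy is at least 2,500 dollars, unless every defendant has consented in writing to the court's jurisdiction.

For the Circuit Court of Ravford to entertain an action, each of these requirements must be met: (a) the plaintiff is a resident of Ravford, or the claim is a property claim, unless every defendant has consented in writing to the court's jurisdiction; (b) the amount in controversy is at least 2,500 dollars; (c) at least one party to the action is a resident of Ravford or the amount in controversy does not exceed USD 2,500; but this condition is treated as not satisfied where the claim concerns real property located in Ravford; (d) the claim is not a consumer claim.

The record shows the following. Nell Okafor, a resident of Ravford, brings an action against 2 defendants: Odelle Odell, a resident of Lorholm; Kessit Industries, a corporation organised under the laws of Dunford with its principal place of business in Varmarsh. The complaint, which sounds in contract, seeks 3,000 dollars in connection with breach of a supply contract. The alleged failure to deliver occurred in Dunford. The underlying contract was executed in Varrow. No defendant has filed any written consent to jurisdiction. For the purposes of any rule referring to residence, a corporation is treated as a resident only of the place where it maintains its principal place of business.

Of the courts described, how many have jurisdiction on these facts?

The Superior Court of Yarston:
  (a) No defendant resides in Yarston (they reside in Lorholm, Varmarsh). The proviso rescues it, though: the amount in controversy is 3,000 dollars, which meets the $2,500 floor. Met.
  (b) No such written consent has been filed; the claim does not concern real property — none of the alternatives is met. But the claim is a contract claim, and the 'unless' clause therefore excuses the requirement. Satisfied.
  (c) The amount in controversy is $3,000, within the 500,000 dollars ceiling — that alternative is enough. Satisfied.
  (d) The claim is a contract claim, not an employment claim, so one alternative holds. Met.
  (e) The plaintiff resides in Ravford, which is not Yarston — that alternative is enough. Met.
  → Jurisdiction lies.
The Provincial Court of Yarston:
  (a) No party resides in Yarston. Fails.
  (b) The claim does not concern real property; the amount in controversy is 3,000 dollars, above the $2,500 ceiling — none of the alternatives is met. The proviso rescues it, though: the claim is a contract claim. Condition met.
  (c) The plaintiff resides in Ravford, which is not Yarston. Satisfied.
  (d) No such written consent has been filed; the claim is a contract claim — none of the alternatives is met. The proviso rescues it, though: the amount in controversy is USD 3,000, which meets the 3,000 dollars floor. Satisfied.
  → No jurisdiction.
The Provincial Court of Dunford:
  (a) The plaintiff resides in Ravford, not Dunford; the amount in controversy is 3,000 dollars, above the 2,500 dollars ceiling — every alternative fails. Not met.
  (b) Kessit Industries is organised under the laws of Dunford, which satisfies one of the alternatives. Satisfied.
  (c) The plaintiff resides in Ravford, which is not Dunford, which satisfies one of the alternatives. Met.
  (d) The amount in controversy is USD 3,000, which meets the USD 2,500 floor. Satisfied.
  → No jurisdiction.
The Circuit Court of Ravford:
  (a) The plaintiff resides in Ravford, so one alternative holds. Satisfied.
  (b) The amount in controversy is $3,000, which meets the $2,500 floor. Condition met.
  (c) Nell Okafor resides in Ravford, so one alternative holds. And the carve-out is inapplicable — the claim does not concern real property. Condition met.
  (d) The claim is a contract claim, not a consumer claim. Satisfied.
  → Every requirement is satisfied — jurisdiction.
Courts with jurisdiction: the Superior Court of Yarston, the Circuit Court of Ravford — 2 in total.

2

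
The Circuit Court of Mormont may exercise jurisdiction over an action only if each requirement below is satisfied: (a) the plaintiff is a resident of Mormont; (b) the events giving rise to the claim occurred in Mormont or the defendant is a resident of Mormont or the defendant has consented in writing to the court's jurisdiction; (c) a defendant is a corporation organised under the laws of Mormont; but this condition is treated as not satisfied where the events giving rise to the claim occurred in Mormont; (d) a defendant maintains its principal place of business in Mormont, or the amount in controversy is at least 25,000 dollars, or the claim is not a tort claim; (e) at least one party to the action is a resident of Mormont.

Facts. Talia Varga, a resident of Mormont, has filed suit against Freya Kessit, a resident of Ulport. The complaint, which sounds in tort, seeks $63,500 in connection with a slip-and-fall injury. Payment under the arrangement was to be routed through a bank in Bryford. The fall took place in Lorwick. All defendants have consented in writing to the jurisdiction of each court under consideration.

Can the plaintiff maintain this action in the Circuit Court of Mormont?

No

The Circuit Court of Mormont:
  (a) The plaintiff resides in Mormont. Condition met.
  (b) Every defendant has filed written consent — that alternative is enough. Condition met.
  (c) No defendant is a corporation. Fails.
  (d) The amount in controversy is $63,500, which meets the 25,000 dollars floor — that alternative is enough. Met.
  (e) Talia Varga resides in Mormont. Condition met.
  → Not every requirement is met — no jurisdiction.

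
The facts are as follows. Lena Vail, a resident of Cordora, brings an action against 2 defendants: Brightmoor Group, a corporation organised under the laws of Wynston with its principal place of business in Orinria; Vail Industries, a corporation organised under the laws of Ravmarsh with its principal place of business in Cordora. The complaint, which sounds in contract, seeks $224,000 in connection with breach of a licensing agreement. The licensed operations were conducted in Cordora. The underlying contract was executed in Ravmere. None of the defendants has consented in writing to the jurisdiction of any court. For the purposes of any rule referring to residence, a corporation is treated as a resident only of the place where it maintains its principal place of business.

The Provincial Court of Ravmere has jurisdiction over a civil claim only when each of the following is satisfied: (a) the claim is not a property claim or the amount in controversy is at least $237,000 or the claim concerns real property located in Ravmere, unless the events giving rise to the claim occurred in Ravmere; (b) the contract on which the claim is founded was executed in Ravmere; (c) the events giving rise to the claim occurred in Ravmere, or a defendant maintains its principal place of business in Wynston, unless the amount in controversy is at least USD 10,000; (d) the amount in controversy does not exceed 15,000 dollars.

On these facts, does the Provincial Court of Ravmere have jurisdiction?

The Provincial Court of Ravmere:
  (a) The claim is a contract claim, not a property claim, so one alternative holds. Met.
  (b) The contract was executed in Ravmere. Met.
  (c) The operative events occurred in Cordora, not Ravmere; the corporate defendant(s) have their principal place of business in Cordora, Orinria, not Wynston — every alternative fails. The proviso rescues it, though: the amount in controversy is $224,000, which meets the USD 10,000 floor. Met.
  (d) The amount in controversy is USD 224,000, above the $15,000 ceiling. Not met.
  → Not every requirement is met — no jurisdiction.

No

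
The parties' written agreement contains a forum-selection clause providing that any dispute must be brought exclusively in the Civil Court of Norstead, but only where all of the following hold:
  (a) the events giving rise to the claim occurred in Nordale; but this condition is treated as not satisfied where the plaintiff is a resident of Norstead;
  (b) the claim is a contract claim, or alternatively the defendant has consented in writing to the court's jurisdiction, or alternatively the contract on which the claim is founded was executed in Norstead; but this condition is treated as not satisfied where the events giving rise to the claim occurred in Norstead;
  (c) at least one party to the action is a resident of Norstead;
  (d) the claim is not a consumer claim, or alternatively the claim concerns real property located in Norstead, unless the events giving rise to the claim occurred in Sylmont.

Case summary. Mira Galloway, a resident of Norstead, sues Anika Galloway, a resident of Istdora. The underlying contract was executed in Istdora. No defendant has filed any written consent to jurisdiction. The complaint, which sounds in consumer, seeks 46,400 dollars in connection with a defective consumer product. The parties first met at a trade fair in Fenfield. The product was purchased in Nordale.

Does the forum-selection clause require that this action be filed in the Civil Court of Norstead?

The Civil Court of Norstead:
  (a) The operative events occurred in Nordale. However, the plaintiff resides in Norstead, which falls within the stated exception and so defeats the condition. Not satisfied.
  (b) The claim is a consumer claim, not a contract claim; no such written consent has been filed; the contract was executed in Istdora, not Norstead — no alternative holds. Not met.
  (c) Mira Galloway resides in Norstead. Satisfied.
  (d) The claim is a consumer claim; the claim does not concern real property — no alternative holds. And the operative events occurred in Nordale, not Sylmont, so the proviso does not save it. Not satisfied.
  → The clause does not apply.

No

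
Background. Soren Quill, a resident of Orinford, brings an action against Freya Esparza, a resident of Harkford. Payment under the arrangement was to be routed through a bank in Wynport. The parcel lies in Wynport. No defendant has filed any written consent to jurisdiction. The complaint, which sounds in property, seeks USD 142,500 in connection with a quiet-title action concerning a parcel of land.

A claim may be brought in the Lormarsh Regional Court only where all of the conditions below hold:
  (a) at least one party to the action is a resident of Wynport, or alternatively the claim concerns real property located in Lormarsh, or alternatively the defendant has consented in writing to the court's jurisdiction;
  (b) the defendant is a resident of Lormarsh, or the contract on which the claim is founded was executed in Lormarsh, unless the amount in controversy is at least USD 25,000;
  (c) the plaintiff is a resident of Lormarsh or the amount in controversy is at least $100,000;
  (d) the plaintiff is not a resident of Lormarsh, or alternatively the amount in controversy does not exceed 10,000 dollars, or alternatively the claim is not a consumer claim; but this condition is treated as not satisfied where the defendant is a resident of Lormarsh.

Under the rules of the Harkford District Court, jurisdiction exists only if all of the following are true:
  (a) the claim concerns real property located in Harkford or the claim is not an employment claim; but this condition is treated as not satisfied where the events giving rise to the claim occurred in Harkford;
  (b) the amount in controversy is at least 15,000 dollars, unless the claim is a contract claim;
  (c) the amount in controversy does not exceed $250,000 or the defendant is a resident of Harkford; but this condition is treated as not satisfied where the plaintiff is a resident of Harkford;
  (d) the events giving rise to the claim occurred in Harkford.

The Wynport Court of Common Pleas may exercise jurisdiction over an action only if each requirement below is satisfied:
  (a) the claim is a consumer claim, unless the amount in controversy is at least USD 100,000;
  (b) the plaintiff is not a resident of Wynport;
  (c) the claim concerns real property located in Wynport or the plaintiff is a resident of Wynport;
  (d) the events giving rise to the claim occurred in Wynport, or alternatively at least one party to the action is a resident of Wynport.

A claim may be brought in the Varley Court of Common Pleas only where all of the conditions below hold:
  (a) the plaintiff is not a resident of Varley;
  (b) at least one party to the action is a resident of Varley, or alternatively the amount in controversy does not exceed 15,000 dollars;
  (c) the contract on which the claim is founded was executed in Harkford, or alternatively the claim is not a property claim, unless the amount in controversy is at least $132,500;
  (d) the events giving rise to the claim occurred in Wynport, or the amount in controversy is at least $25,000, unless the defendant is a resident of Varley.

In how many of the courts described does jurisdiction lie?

The Lormarsh Regional Court:
  (a) No party resides in Wynport; the property lies in Wynport, not Lormarsh; no such written consent has been filed — none of the alternatives is met. Not satisfied.
  (b) The defendant resides in Harkford, not Lormarsh; no contract (and hence no place of execution) is alleged — every alternative fails. The proviso rescues it, though: the amount in controversy is $142,500, which meets the 25,000 dollars floor. Met.
  (c) The amount in controversy is USD 142,500, which meets the USD 100,000 floor, so one alternative holds. Condition met.
  (d) The plaintiff resides in Orinford, which is not Lormarsh — that alternative is enough. The exception is not triggered, since the defendant resides in Harkford, not Lormarsh. Condition met.
  → No jurisdiction.
The Harkford District Court:
  (a) The claim is a property claim, not an employment claim, which satisfies one of the alternatives. The carve-out does not apply: the operative events occurred in Wynport, not Harkford. Condition met.
  (b) The amount in controversy is USD 142,500, which meets the 15,000 dollars floor. Satisfied.
  (c) The amount in controversy is 142,500 dollars, within the USD 250,000 ceiling, so this disjunct is met. The carve-out does not apply: the plaintiff resides in Orinford, not Harkford. Met.
  (d) The operative events occurred in Wynport, not Harkford. Not satisfied.
  → At least one condition fails; no jurisdiction.
The Wynport Court of Common Pleas:
  (a) The claim is a property claim, not a consumer claim. But the amount in controversy is 142,500 dollars, which meets the 100,000 dollars floor, and the 'unless' clause therefore excuses the requirement. Satisfied.
  (b) The plaintiff resides in Orinford, which is not Wynport. Satisfied.
  (c) The property lies in Wynport — that alternative is enough. Condition met.
  (d) The operative events occurred in Wynport, so this disjunct is met. Condition met.
  → All conditions met; jurisdiction exists.
The Varley Court of Common Pleas:
  (a) The plaintiff resides in Orinford, which is not Varley. Condition met.
  (b) No party resides in Varley; the amount in controversy is USD 142,500, above the 15,000 dollars ceiling — every alternative fails. Condition not met.
  (c) No contract (and hence no place of execution) is alleged; the claim is a property claim — none of the alternatives is met. But the amount in controversy is USD 142,500, which meets the $132,500 floor, and the 'unless' clause therefore excuses the requirement. Condition met.
  (d) The operative events occurred in Wynport — that alternative is enough. Condition met.
  → At least one condition fails; no jurisdiction.
Courts with jurisdiction: the Wynport Court of Common Pleas — 1 in total.

1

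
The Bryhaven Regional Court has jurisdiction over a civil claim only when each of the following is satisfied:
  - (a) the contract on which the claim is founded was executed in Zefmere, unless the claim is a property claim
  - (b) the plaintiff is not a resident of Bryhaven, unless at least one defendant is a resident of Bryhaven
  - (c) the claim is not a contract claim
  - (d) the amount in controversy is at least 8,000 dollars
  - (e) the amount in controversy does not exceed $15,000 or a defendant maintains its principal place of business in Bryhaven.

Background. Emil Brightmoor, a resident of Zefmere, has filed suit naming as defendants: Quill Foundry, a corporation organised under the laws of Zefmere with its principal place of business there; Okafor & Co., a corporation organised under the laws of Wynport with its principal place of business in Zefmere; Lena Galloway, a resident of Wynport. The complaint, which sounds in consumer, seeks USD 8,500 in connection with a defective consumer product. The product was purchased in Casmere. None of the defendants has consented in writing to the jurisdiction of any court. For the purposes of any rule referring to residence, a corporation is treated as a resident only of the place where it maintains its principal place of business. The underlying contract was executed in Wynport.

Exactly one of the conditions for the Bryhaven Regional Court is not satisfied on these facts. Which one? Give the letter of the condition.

The Bryhaven Regional Court:
  (a) The contract was executed in Wynport, not Zefmere. Nor does the 'unless' clause help: the claim is a consumer claim, not a property claim. Not met.
  (b) The plaintiff resides in Zefmere, which is not Bryhaven. Condition met.
  (c) The claim is a consumer claim, not a contract claim. Condition met.
  (d) The amount in controversy is 8,500 dollars, which meets the USD 8,000 floor. Condition met.
  (e) The amount in controversy is 8,500 dollars, within the 15,000 dollars ceiling, so one alternative holds. Met.
Only condition (a) fails.

(a)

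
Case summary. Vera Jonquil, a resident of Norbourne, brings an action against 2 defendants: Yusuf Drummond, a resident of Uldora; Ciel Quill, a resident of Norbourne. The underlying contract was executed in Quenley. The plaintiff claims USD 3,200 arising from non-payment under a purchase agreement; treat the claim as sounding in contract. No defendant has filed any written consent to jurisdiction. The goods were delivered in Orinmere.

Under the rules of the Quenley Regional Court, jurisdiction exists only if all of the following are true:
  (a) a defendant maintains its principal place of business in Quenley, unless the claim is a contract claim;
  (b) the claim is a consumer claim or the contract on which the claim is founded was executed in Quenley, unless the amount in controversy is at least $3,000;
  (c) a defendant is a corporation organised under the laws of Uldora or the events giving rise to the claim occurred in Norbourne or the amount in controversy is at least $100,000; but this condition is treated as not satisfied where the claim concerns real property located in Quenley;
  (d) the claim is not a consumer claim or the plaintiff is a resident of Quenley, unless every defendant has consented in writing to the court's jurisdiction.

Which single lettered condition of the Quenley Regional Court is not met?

The Quenley Regional Court:
  (a) No defendant is a corporation. But the claim is a contract claim, and the 'unless' clause therefore excuses the requirement. Satisfied.
  (b) The contract was executed in Quenley, so this disjunct is met. Met.
  (c) No defendant is a corporation; the operative events occurred in Orinmere, not Norbourne; the amount in controversy is $3,200, below the $100,000 floor — none of the alternatives is met. Fails.
  (d) The claim is a contract claim, not a consumer claim, so this disjunct is met. Met.
Only condition (c) fails.

(c)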